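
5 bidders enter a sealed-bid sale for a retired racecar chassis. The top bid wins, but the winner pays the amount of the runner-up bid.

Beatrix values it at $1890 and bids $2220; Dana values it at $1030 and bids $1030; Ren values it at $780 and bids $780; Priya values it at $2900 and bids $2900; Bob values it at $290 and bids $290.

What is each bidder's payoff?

Beatrix $0, Dana $0, Ren $0, Priya $680, Bob $0.

Ranking the bids: Priya $2900 > Beatrix $2220 > Dana $1030 > Ren $780 > Bob $290.
Priya has the top bid and wins; the price is the second-highest bid, $2220.
Priya's payoff = $2900 − $2220 = $680. All other bidders lose, so their payoff is 0.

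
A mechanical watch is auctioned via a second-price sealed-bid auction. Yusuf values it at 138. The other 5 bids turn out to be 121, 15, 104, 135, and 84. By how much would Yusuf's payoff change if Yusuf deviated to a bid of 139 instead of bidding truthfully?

Change in payoff: 0.

The highest competing bid is 135.
Bidding truthfully at 138: Yusuf has the top bid, wins, and pays the second-highest bid 135. Payoff = 138 − 135 = 3.
Bidding 139: Yusuf has the top bid, wins, and pays the second-highest bid 135. Payoff = 138 − 135 = 3.
Change = 3 − 3 = 0.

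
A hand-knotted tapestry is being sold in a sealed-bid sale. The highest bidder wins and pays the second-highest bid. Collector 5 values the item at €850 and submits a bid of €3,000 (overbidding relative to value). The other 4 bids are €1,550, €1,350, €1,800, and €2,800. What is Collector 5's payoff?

Highest competing bid: €2,800.
Collector 5's bid €3,000 is the highest overall, so Collector 5 wins and pays the second-highest bid, €2,800.
Payoff = value − price = €850 − €2,800 = -€1,950.
Overbidding won the item at a price above value — truthful bidding would have avoided this loss.

-€1,950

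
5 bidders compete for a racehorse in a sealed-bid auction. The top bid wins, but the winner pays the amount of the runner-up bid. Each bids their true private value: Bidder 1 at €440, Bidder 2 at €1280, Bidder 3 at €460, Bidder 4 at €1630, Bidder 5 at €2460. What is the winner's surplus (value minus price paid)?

€830

Sorted high to low: Bidder 5 €2460; Bidder 4 €1630; Bidder 2 €1280; Bidder 3 €460; Bidder 1 €440.
Bidder 5 wins with the top bid and pays the second-highest, €1630.
Surplus = €2460 − €1630 = €830.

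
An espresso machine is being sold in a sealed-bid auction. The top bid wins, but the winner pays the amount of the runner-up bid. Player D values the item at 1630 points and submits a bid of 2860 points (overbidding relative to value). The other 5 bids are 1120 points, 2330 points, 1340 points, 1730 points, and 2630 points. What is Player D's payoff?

Highest competing bid: 2630 points.
Player D's bid 2860 points is the highest overall, so Player D wins and pays the second-highest bid, 2630 points.
Payoff = value − price = 1630 points − 2630 points = -1000 points.
Overbidding won the item at a price above value — truthful bidding would have avoided this loss.

Payoff = -1000 points.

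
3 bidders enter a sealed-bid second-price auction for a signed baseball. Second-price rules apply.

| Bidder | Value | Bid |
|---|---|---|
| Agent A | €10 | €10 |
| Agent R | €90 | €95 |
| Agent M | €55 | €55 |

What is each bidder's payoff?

Agent A €0, Agent R €35, Agent M €0.

Ordered from highest: Agent R €95; Agent M €55; Agent A €10.
Agent R has the top bid and wins; the price is the second-highest bid, €55.
Agent R's payoff = €90 − €55 = €35. All other bidders lose, so their payoff is 0.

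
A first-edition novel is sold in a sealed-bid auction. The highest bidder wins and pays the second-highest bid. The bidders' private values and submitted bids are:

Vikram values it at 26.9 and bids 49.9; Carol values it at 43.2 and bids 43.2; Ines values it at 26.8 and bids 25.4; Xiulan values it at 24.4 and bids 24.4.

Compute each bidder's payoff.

Ranking the bids: Vikram 49.9, then Carol 43.2, then Ines 25.4, then Xiulan 24.4.
Vikram has the top bid and wins; the price is the second-highest bid, 43.2.
Vikram's payoff = 26.9 − 43.2 = -16.3. All other bidders lose, so their payoff is 0.

Vikram -16.3, Carol 0.0, Ines 0.0, Xiulan 0.0.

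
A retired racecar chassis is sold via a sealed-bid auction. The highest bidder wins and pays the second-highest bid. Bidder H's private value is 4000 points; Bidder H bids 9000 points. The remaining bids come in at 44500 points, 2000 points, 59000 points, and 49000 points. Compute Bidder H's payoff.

0 points

Highest competing bid: 59000 points.
Bidder H's bid 9000 points is not the highest, so Bidder H loses, pays nothing, and earns zero payoff.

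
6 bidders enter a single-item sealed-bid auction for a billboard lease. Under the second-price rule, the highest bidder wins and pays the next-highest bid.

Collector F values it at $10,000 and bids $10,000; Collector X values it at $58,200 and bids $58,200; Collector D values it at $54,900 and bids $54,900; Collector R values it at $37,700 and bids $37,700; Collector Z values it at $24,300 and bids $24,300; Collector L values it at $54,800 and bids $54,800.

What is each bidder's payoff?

Sorted high to low: Collector X $58,200 > Collector D $54,900 > Collector L $54,800 > Collector R $37,700 > Collector Z $24,300 > Collector F $10,000.
Collector X has the top bid and wins; the price is the second-highest bid, $54,900.
Collector X's payoff = $58,200 − $54,900 = $3,300. All other bidders lose, so their payoff is 0.

Collector F $0, Collector X $3,300, Collector D $0, Collector R $0, Collector Z $0, Collector L $0.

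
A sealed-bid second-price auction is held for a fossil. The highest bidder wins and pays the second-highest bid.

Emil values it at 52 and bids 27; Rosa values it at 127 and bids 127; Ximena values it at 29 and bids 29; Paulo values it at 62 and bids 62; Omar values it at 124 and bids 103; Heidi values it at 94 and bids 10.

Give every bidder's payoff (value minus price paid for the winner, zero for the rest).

Emil 0, Rosa 24, Ximena 0, Paulo 0, Omar 0, Heidi 0.

Sorted high to low: Rosa 127, then Omar 103, then Paulo 62, then Ximena 29, then Emil 27, then Heidi 10.
Rosa has the top bid and wins; the price is the second-highest bid, 103.
Rosa's payoff = 127 − 103 = 24. All other bidders lose, so their payoff is 0.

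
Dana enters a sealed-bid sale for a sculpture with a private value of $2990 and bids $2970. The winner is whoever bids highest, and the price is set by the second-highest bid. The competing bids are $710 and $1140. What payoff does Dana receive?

Highest competing bid: $1140.
Dana's bid $2970 is the highest overall, so Dana wins and pays the second-highest bid, $1140.
Payoff = value − price = $2990 − $1140 = $1850.

$1850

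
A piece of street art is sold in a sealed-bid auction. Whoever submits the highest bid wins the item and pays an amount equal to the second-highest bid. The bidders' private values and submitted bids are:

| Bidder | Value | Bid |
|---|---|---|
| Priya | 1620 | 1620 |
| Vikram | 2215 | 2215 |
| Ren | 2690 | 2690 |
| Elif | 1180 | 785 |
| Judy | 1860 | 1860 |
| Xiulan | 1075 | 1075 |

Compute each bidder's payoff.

Ordered from highest: Ren 2690; Vikram 2215; Judy 1860; Priya 1620; Xiulan 1075; Elif 785.
Ren has the top bid and wins; the price is the second-highest bid, 2215.
Ren's payoff = 2690 − 2215 = 475. All other bidders lose, so their payoff is 0.

Priya 0, Vikram 0, Ren 475, Elif 0, Judy 0, Xiulan 0.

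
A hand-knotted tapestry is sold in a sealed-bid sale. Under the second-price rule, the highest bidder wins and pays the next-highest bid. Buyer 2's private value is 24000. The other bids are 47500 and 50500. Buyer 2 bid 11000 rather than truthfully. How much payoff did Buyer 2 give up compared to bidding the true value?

The highest competing bid is 50500.
Bidding truthfully at 24000: the top bid is 50500 (a rival), so Buyer 2 loses. Payoff = 0.
Bidding 11000: the top bid is 50500 (a rival), so Buyer 2 loses. Payoff = 0.
Regret = truthful payoff − actual payoff = 0 − 0 = 0.
The bid only affects whether you win, not the price — here both bids land on the same side of the top rival bid, so the deviation is payoff-neutral.

Regret: 0.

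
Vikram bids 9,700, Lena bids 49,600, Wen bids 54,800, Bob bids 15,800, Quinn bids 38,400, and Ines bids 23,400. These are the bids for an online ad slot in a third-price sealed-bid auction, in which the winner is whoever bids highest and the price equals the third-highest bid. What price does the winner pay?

Price paid: 38,400.

Bids in descending order: Wen 54,800, then Lena 49,600, then Quinn 38,400, then Ines 23,400, then Bob 15,800, then Vikram 9,700.
Wen is the highest bidder, so Wen wins.
Under the third-price rule, the price is the third-highest bid: 38,400.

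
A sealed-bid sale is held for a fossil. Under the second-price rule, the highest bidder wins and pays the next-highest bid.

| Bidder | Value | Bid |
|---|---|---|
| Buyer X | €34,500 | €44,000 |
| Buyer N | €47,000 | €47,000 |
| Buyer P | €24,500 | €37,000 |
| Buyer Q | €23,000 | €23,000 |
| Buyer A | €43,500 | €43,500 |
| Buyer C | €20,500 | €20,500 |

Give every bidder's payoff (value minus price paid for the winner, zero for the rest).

Sorted high to low: Buyer N €47,000 > Buyer X €44,000 > Buyer A €43,500 > Buyer P €37,000 > Buyer Q €23,000 > Buyer C €20,500.
Buyer N has the top bid and wins; the price is the second-highest bid, €44,000.
Buyer N's payoff = €47,000 − €44,000 = €3,000. All other bidders lose, so their payoff is 0.

Payoffs: Buyer X €0, Buyer N €3,000, Buyer P €0, Buyer Q €0, Buyer A €0, Buyer C €0.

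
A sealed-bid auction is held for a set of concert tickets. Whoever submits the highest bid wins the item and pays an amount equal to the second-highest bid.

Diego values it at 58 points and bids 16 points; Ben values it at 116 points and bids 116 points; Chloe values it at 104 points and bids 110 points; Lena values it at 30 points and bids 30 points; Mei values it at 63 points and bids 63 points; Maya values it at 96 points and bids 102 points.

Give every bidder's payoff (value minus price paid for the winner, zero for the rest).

Ranking the bids: Ben 116 points; Chloe 110 points; Maya 102 points; Mei 63 points; Lena 30 points; Diego 16 points.
Ben has the top bid and wins; the price is the second-highest bid, 110 points.
Ben's payoff = 116 points − 110 points = 6 points. All other bidders lose, so their payoff is 0.

Diego 0 points, Ben 6 points, Chloe 0 points, Lena 0 points, Mei 0 points, Maya 0 points.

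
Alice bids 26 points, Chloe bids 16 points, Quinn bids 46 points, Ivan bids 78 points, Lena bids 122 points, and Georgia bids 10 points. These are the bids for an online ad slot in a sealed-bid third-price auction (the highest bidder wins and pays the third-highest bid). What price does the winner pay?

Price paid: 46 points.

Ordered from highest: Lena 122 points, then Ivan 78 points, then Quinn 46 points, then Alice 26 points, then Chloe 16 points, then Georgia 10 points.
Lena is the highest bidder, so Lena wins.
Under the third-price rule, the price is the third-highest bid: 46 points.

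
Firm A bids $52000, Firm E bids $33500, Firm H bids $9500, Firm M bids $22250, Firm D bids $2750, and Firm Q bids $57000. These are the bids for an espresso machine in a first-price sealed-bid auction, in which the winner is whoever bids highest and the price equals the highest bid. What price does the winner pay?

$57000

Sorted high to low: Firm Q $57000 > Firm A $52000 > Firm E $33500 > Firm M $22250 > Firm H $9500 > Firm D $2750.
Firm Q is the highest bidder, so Firm Q wins.
Under the first-price rule, the price is the highest bid: $57000.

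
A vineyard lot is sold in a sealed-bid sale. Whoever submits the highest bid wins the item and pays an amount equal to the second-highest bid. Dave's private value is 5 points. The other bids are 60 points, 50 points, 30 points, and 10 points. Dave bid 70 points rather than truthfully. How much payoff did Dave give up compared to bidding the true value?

Payoff forgone: 55 points.

The highest competing bid is 60 points.
Bidding truthfully at 5 points: the top bid is 60 points (a rival), so Dave loses. Payoff = 0 points.
Bidding 70 points: Dave has the top bid, wins, and pays the second-highest bid 60 points. Payoff = 5 points − 60 points = -55 points.
Regret = truthful payoff − actual payoff = 0 points − -55 points = 55 points.
Deviating from a truthful bid can only lose payoff in a second-price auction — never gain.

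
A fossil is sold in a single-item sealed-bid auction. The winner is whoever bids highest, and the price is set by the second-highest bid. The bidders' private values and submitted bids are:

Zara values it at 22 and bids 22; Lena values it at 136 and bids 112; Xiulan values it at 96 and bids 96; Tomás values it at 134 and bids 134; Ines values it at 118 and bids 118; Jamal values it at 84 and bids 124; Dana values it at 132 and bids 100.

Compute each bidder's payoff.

Sorted high to low: Tomás 134, then Jamal 124, then Ines 118, then Lena 112, then Dana 100, then Xiulan 96, then Zara 22.
Tomás has the top bid and wins; the price is the second-highest bid, 124.
Tomás's payoff = 134 − 124 = 10. All other bidders lose, so their payoff is 0.

Zara 0, Lena 0, Xiulan 0, Tomás 10, Ines 0, Jamal 0, Dana 0.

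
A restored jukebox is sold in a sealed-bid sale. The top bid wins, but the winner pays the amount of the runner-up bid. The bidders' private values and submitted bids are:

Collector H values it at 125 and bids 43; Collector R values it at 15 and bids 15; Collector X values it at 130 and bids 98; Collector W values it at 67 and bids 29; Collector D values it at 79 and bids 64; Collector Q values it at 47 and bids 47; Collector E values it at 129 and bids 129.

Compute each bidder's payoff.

Sorted high to low: Collector E 129; Collector X 98; Collector D 64; Collector Q 47; Collector H 43; Collector W 29; Collector R 15.
Collector E has the top bid and wins; the price is the second-highest bid, 98.
Collector E's payoff = 129 − 98 = 31. All other bidders lose, so their payoff is 0.

Payoffs: Collector H 0, Collector R 0, Collector X 0, Collector W 0, Collector D 0, Collector Q 0, Collector E 31.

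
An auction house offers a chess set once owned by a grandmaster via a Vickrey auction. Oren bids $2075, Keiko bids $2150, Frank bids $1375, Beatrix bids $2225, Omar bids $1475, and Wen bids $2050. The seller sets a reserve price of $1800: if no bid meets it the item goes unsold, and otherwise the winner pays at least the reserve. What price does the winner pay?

The winner pays $2150.

Sorted high to low: Beatrix $2225, then Keiko $2150, then Oren $2075, then Wen $2050, then Omar $1475, then Frank $1375.
Beatrix has the highest bid, so Beatrix wins.
The second-highest bid is $2150, which exceeds the reserve, so that sets the price.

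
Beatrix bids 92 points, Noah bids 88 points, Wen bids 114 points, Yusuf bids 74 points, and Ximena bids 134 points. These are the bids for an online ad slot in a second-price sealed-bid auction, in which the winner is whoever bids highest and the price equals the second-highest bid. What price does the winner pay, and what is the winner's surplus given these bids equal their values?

Sorted high to low: Ximena 134 points > Wen 114 points > Beatrix 92 points > Noah 88 points > Yusuf 74 points.
Ximena is the highest bidder, so Ximena wins.
Under the second-price rule, the price is the second-highest bid: 114 points.
Surplus = 134 points − 114 points = 20 points.

The winner pays 114 points for a surplus of 20 points.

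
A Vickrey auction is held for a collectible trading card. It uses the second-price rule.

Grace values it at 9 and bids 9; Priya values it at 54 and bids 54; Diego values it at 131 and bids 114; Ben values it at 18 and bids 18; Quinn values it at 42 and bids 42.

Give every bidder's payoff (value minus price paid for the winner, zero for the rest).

Payoffs: Grace 0, Priya 0, Diego 77, Ben 0, Quinn 0.

Bids in descending order: Diego 114 > Priya 54 > Quinn 42 > Ben 18 > Grace 9.
Diego has the top bid and wins; the price is the second-highest bid, 54.
Diego's payoff = 131 − 54 = 77. All other bidders lose, so their payoff is 0.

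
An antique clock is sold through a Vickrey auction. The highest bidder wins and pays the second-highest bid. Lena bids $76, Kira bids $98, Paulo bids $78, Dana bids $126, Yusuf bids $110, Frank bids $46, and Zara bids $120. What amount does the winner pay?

Sorted high to low: Dana $126, then Zara $120, then Yusuf $110, then Kira $98, then Paulo $78, then Lena $76, then Frank $46.
Dana has the highest bid, so Dana wins.
The second-highest bid is $120, so that is what Dana pays.

The winner pays $120.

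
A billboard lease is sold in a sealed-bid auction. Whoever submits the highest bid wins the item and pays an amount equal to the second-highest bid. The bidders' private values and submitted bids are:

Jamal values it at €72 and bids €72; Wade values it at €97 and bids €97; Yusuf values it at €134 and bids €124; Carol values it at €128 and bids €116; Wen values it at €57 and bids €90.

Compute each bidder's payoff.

Ordered from highest: Yusuf €124; Carol €116; Wade €97; Wen €90; Jamal €72.
Yusuf has the top bid and wins; the price is the second-highest bid, €116.
Yusuf's payoff = €134 − €116 = €18. All other bidders lose, so their payoff is 0.

Jamal €0, Wade €0, Yusuf €18, Carol €0, Wen €0.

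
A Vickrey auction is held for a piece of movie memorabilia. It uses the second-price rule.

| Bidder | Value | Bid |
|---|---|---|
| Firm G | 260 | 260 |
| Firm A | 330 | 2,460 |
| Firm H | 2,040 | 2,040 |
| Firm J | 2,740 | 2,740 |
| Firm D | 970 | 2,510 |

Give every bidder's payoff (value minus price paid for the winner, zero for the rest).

Ranking the bids: Firm J 2,740; Firm D 2,510; Firm A 2,460; Firm H 2,040; Firm G 260.
Firm J has the top bid and wins; the price is the second-highest bid, 2,510.
Firm J's payoff = 2,740 − 2,510 = 230. All other bidders lose, so their payoff is 0.

Firm G 0, Firm A 0, Firm H 0, Firm J 230, Firm D 0.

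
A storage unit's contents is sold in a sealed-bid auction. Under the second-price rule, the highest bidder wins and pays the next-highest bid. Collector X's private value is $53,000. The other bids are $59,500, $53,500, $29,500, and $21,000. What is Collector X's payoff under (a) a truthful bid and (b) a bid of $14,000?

The highest competing bid is $59,500.
Bidding truthfully at $53,000: the top bid is $59,500 (a rival), so Collector X loses. Payoff = $0.
Bidding $14,000: the top bid is $59,500 (a rival), so Collector X loses. Payoff = $0.
The bid only affects whether you win, not the price — here both bids land on the same side of the top rival bid, so the deviation is payoff-neutral.

(a) $0  (b) $0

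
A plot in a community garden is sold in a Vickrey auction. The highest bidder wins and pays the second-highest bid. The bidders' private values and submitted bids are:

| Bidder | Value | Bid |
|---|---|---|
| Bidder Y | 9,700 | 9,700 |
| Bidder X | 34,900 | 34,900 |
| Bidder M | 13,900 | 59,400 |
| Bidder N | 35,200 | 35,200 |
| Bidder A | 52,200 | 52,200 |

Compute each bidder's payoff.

Bids in descending order: Bidder M 59,400, then Bidder A 52,200, then Bidder N 35,200, then Bidder X 34,900, then Bidder Y 9,700.
Bidder M has the top bid and wins; the price is the second-highest bid, 52,200.
Bidder M's payoff = 13,900 − 52,200 = -38,300. All other bidders lose, so their payoff is 0.

Payoffs: Bidder Y 0, Bidder X 0, Bidder M -38,300, Bidder N 0, Bidder A 0.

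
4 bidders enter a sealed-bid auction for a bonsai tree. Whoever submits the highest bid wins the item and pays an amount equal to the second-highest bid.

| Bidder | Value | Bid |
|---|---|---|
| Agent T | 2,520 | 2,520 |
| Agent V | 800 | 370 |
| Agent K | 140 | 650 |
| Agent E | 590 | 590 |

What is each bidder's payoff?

Bids in descending order: Agent T 2,520, then Agent K 650, then Agent E 590, then Agent V 370.
Agent T has the top bid and wins; the price is the second-highest bid, 650.
Agent T's payoff = 2,520 − 650 = 1,870. All other bidders lose, so their payoff is 0.

Agent T 1,870, Agent V 0, Agent K 0, Agent E 0.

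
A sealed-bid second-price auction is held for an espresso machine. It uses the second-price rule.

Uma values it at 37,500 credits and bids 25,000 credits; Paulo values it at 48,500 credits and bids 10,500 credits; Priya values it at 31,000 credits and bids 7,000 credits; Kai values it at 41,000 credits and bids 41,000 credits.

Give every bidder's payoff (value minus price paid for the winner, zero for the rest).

Payoffs: Uma 0 credits, Paulo 0 credits, Priya 0 credits, Kai 16,000 credits.

Bids in descending order: Kai 41,000 credits > Uma 25,000 credits > Paulo 10,500 credits > Priya 7,000 credits.
Kai has the top bid and wins; the price is the second-highest bid, 25,000 credits.
Kai's payoff = 41,000 credits − 25,000 credits = 16,000 credits. All other bidders lose, so their payoff is 0.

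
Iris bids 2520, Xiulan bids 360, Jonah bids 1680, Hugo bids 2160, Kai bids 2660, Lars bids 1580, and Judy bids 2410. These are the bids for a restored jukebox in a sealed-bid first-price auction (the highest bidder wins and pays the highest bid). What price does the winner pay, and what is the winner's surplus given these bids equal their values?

The winner pays 2660 for a surplus of 0.

Sorted high to low: Kai 2660, then Iris 2520, then Judy 2410, then Hugo 2160, then Jonah 1680, then Lars 1580, then Xiulan 360.
Kai is the highest bidder, so Kai wins.
Under the first-price rule, the price is the highest bid: 2660.
Surplus = 2660 − 2660 = 0.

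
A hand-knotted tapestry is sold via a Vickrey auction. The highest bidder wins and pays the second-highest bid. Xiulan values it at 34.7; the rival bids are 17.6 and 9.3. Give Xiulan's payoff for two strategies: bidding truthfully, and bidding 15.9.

(a) 17.1  (b) 0.0

The highest competing bid is 17.6.
Bidding truthfully at 34.7: Xiulan has the top bid, wins, and pays the second-highest bid 17.6. Payoff = 34.7 − 17.6 = 17.1.
Bidding 15.9: the top bid is 17.6 (a rival), so Xiulan loses. Payoff = 0.0.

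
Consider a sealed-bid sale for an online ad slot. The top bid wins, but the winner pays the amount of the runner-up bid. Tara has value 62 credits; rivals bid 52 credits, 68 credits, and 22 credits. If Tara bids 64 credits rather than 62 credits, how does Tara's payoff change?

The highest competing bid is 68 credits.
Bidding truthfully at 62 credits: the top bid is 68 credits (a rival), so Tara loses. Payoff = 0 credits.
Bidding 64 credits: the top bid is 68 credits (a rival), so Tara loses. Payoff = 0 credits.
Change = 0 credits − 0 credits = 0 credits.
The bid only affects whether you win, not the price — here both bids land on the same side of the top rival bid, so the deviation is payoff-neutral.

0 credits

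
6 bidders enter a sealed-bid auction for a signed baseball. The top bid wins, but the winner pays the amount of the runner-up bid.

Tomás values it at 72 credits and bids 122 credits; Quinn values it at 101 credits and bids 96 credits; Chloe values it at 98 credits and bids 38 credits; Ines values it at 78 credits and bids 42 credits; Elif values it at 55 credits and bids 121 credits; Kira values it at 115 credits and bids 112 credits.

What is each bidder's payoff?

Payoffs: Tomás -49 credits, Quinn 0 credits, Chloe 0 credits, Ines 0 credits, Elif 0 credits, Kira 0 credits.

Ordered from highest: Tomás 122 credits, then Elif 121 credits, then Kira 112 credits, then Quinn 96 credits, then Ines 42 credits, then Chloe 38 credits.
Tomás has the top bid and wins; the price is the second-highest bid, 121 credits.
Tomás's payoff = 72 credits − 121 credits = -49 credits. All other bidders lose, so their payoff is 0.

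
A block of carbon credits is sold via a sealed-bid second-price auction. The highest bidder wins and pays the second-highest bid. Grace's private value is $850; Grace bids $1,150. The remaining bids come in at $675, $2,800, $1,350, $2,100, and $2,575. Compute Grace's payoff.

Highest competing bid: $2,800.
Grace's bid $1,150 is not the highest, so Grace loses, pays nothing, and earns zero payoff.

Payoff = $0.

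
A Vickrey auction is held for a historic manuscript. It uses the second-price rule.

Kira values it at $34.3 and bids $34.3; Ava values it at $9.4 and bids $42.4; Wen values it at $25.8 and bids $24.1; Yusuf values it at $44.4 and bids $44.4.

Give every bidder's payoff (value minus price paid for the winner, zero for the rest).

Payoffs: Kira $0.0, Ava $0.0, Wen $0.0, Yusuf $2.0.

Bids in descending order: Yusuf $44.4, then Ava $42.4, then Kira $34.3, then Wen $24.1.
Yusuf has the top bid and wins; the price is the second-highest bid, $42.4.
Yusuf's payoff = $44.4 − $42.4 = $2.0. All other bidders lose, so their payoff is 0.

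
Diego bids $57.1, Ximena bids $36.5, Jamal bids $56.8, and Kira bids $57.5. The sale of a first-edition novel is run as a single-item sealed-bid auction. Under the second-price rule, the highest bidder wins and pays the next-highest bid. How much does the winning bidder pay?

$57.1

Ordered from highest: Kira $57.5, then Diego $57.1, then Jamal $56.8, then Ximena $36.5.
Kira has the highest bid, so Kira wins.
The second-highest bid is $57.1, so that is what Kira pays.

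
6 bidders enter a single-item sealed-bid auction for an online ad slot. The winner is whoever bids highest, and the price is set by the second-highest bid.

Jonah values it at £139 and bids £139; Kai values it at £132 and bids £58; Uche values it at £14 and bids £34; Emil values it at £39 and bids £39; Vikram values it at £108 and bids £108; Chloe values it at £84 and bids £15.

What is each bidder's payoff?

Sorted high to low: Jonah £139, then Vikram £108, then Kai £58, then Emil £39, then Uche £34, then Chloe £15.
Jonah has the top bid and wins; the price is the second-highest bid, £108.
Jonah's payoff = £139 − £108 = £31. All other bidders lose, so their payoff is 0.

Jonah £31, Kai £0, Uche £0, Emil £0, Vikram £0, Chloe £0.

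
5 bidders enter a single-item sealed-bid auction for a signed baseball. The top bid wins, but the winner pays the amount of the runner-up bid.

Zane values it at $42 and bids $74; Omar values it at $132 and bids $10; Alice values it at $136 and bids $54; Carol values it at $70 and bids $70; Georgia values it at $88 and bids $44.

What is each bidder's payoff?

Sorted high to low: Zane $74, then Carol $70, then Alice $54, then Georgia $44, then Omar $10.
Zane has the top bid and wins; the price is the second-highest bid, $70.
Zane's payoff = $42 − $70 = -$28. All other bidders lose, so their payoff is 0.

Zane -$28, Omar $0, Alice $0, Carol $0, Georgia $0.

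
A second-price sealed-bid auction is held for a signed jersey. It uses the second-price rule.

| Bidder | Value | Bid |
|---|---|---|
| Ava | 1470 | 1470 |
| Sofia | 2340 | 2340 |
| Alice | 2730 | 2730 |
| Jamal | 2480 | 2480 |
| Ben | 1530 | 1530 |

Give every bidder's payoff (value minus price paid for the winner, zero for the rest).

Bids in descending order: Alice 2730 > Jamal 2480 > Sofia 2340 > Ben 1530 > Ava 1470.
Alice has the top bid and wins; the price is the second-highest bid, 2480.
Alice's payoff = 2730 − 2480 = 250. All other bidders lose, so their payoff is 0.

Ava 0, Sofia 0, Alice 250, Jamal 0, Ben 0.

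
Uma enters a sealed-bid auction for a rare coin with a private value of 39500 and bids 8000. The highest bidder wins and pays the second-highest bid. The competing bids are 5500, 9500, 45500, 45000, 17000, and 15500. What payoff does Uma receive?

Highest competing bid: 45500.
Uma's bid 8000 is not the highest, so Uma loses, pays nothing, and earns zero payoff.

Uma's payoff: 0.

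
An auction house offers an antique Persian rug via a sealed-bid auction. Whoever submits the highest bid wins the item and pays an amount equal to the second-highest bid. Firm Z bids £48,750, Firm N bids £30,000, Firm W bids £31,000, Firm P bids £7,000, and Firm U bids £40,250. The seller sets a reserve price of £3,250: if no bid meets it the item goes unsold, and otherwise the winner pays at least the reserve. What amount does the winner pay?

The winner pays £40,250.

Sorted high to low: Firm Z £48,750; Firm U £40,250; Firm W £31,000; Firm N £30,000; Firm P £7,000.
Firm Z has the highest bid, so Firm Z wins.
The second-highest bid is £40,250, which exceeds the reserve, so that sets the price.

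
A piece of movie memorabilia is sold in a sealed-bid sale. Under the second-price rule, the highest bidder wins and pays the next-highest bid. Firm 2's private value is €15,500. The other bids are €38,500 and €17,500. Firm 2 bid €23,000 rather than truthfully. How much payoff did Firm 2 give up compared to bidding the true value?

Regret: €0.

The highest competing bid is €38,500.
Bidding truthfully at €15,500: the top bid is €38,500 (a rival), so Firm 2 loses. Payoff = €0.
Bidding €23,000: the top bid is €38,500 (a rival), so Firm 2 loses. Payoff = €0.
Regret = truthful payoff − actual payoff = €0 − €0 = €0.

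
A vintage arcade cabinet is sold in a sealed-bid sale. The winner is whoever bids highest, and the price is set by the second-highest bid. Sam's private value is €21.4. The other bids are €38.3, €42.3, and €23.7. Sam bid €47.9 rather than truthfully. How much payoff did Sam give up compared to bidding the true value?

The highest competing bid is €42.3.
Bidding truthfully at €21.4: the top bid is €42.3 (a rival), so Sam loses. Payoff = €0.0.
Bidding €47.9: Sam has the top bid, wins, and pays the second-highest bid €42.3. Payoff = €21.4 − €42.3 = -€20.9.
Regret = truthful payoff − actual payoff = €0.0 − -€20.9 = €20.9.
This is the dominant-strategy logic: truthful bidding weakly beats any alternative.

€20.9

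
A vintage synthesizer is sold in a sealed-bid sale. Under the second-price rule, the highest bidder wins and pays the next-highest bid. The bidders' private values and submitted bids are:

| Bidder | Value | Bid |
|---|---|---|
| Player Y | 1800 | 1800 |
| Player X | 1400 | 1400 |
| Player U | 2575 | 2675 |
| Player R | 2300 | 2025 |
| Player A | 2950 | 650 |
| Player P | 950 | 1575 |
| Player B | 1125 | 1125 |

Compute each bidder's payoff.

Player Y 0, Player X 0, Player U 550, Player R 0, Player A 0, Player P 0, Player B 0.

Ranking the bids: Player U 2675 > Player R 2025 > Player Y 1800 > Player P 1575 > Player X 1400 > Player B 1125 > Player A 650.
Player U has the top bid and wins; the price is the second-highest bid, 2025.
Player U's payoff = 2575 − 2025 = 550. All other bidders lose, so their payoff is 0.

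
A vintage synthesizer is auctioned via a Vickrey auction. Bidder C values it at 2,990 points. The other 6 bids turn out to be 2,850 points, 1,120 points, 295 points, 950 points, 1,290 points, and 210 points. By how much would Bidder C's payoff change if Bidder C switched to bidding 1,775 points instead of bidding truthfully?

The highest competing bid is 2,850 points.
Bidding truthfully at 2,990 points: Bidder C has the top bid, wins, and pays the second-highest bid 2,850 points. Payoff = 2,990 points − 2,850 points = 140 points.
Bidding 1,775 points: the top bid is 2,850 points (a rival), so Bidder C loses. Payoff = 0 points.
Change = 0 points − 140 points = -140 points.

-140 points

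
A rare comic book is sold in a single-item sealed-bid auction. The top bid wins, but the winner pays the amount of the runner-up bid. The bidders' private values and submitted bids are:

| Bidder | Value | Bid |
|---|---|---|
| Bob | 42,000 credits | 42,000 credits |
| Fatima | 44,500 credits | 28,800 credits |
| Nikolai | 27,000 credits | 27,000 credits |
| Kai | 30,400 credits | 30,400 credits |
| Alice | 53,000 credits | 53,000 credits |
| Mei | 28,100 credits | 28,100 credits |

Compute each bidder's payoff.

Payoffs: Bob 0 credits, Fatima 0 credits, Nikolai 0 credits, Kai 0 credits, Alice 11,000 credits, Mei 0 credits.

Ordered from highest: Alice 53,000 credits > Bob 42,000 credits > Kai 30,400 credits > Fatima 28,800 credits > Mei 28,100 credits > Nikolai 27,000 credits.
Alice has the top bid and wins; the price is the second-highest bid, 42,000 credits.
Alice's payoff = 53,000 credits − 42,000 credits = 11,000 credits. All other bidders lose, so their payoff is 0.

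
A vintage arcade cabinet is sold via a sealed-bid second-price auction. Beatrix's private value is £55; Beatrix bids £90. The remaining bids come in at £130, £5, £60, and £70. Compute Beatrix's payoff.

£0

Highest competing bid: £130.
Beatrix's bid £90 is not the highest, so Beatrix loses, pays nothing, and earns zero payoff.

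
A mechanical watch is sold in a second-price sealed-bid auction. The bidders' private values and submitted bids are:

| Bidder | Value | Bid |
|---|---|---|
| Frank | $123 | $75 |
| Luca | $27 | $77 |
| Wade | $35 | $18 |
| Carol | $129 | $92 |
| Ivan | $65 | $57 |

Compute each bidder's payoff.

Sorted high to low: Carol $92 > Luca $77 > Frank $75 > Ivan $57 > Wade $18.
Carol has the top bid and wins; the price is the second-highest bid, $77.
Carol's payoff = $129 − $77 = $52. All other bidders lose, so their payoff is 0.

Frank $0, Luca $0, Wade $0, Carol $52, Ivan $0.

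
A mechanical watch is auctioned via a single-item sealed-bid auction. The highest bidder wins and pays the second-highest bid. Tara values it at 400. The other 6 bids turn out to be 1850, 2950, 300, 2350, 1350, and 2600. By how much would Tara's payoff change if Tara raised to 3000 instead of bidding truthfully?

The highest competing bid is 2950.
Bidding truthfully at 400: the top bid is 2950 (a rival), so Tara loses. Payoff = 0.
Bidding 3000: Tara has the top bid, wins, and pays the second-highest bid 2950. Payoff = 400 − 2950 = -2550.
Change = -2550 − 0 = -2550.

Change in payoff: -2550.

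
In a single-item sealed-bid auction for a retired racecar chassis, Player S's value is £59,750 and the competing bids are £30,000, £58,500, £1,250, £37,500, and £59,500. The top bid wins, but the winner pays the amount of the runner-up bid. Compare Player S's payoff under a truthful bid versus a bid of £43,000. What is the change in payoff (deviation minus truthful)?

The highest competing bid is £59,500.
Bidding truthfully at £59,750: Player S has the top bid, wins, and pays the second-highest bid £59,500. Payoff = £59,750 − £59,500 = £250.
Bidding £43,000: the top bid is £59,500 (a rival), so Player S loses. Payoff = £0.
Change = £0 − £250 = -£250.
Deviating from a truthful bid can only lose payoff in a second-price auction — never gain.

-£250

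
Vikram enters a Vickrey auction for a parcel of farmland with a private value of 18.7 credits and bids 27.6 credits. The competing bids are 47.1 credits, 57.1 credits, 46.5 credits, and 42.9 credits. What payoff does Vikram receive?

Payoff = 0.0 credits.

Highest competing bid: 57.1 credits.
Vikram's bid 27.6 credits is not the highest, so Vikram loses, pays nothing, and earns zero payoff.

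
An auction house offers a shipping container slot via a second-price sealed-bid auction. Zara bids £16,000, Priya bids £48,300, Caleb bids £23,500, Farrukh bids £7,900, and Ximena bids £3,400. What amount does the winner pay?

Sorted high to low: Priya £48,300, then Caleb £23,500, then Zara £16,000, then Farrukh £7,900, then Ximena £3,400.
Priya has the highest bid, so Priya wins.
The second-highest bid is £23,500, so that is what Priya pays.

Price paid: £23,500.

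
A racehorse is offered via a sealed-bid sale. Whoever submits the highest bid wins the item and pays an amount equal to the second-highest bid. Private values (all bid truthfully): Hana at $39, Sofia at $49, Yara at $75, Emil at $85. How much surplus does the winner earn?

Sorted high to low: Emil $85 > Yara $75 > Sofia $49 > Hana $39.
Emil wins with the top bid and pays the second-highest, $75.
Surplus = $85 − $75 = $10.

Surplus = $10.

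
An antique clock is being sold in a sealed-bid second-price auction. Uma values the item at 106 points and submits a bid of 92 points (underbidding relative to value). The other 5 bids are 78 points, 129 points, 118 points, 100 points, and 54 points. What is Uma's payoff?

Highest competing bid: 129 points.
Uma's bid 92 points is not the highest, so Uma loses, pays nothing, and earns zero payoff.

0 points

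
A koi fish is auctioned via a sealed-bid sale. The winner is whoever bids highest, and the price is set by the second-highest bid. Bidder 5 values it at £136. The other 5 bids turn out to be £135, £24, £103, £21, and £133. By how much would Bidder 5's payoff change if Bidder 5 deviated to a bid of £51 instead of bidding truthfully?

Change in payoff: -£1.

The highest competing bid is £135.
Bidding truthfully at £136: Bidder 5 has the top bid, wins, and pays the second-highest bid £135. Payoff = £136 − £135 = £1.
Bidding £51: the top bid is £135 (a rival), so Bidder 5 loses. Payoff = £0.
Change = £0 − £1 = -£1.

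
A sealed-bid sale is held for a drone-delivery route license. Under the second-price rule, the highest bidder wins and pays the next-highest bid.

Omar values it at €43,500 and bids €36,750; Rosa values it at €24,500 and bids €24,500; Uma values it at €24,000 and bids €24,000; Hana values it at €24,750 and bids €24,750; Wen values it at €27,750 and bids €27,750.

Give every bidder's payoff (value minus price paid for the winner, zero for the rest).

Omar €15,750, Rosa €0, Uma €0, Hana €0, Wen €0.

Sorted high to low: Omar €36,750 > Wen €27,750 > Hana €24,750 > Rosa €24,500 > Uma €24,000.
Omar has the top bid and wins; the price is the second-highest bid, €27,750.
Omar's payoff = €43,500 − €27,750 = €15,750. All other bidders lose, so their payoff is 0.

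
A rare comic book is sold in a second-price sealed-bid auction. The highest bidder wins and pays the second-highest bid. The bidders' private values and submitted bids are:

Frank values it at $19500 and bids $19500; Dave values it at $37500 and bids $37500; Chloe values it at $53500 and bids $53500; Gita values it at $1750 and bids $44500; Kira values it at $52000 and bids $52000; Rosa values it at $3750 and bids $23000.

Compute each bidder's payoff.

Bids in descending order: Chloe $53500 > Kira $52000 > Gita $44500 > Dave $37500 > Rosa $23000 > Frank $19500.
Chloe has the top bid and wins; the price is the second-highest bid, $52000.
Chloe's payoff = $53500 − $52000 = $1500. All other bidders lose, so their payoff is 0.

Payoffs: Frank $0, Dave $0, Chloe $1500, Gita $0, Kira $0, Rosa $0.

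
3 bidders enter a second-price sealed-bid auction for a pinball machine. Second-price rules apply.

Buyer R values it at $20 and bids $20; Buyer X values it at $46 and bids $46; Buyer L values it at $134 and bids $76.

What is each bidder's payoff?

Ordered from highest: Buyer L $76 > Buyer X $46 > Buyer R $20.
Buyer L has the top bid and wins; the price is the second-highest bid, $46.
Buyer L's payoff = $134 − $46 = $88. All other bidders lose, so their payoff is 0.

Buyer R $0, Buyer X $0, Buyer L $88.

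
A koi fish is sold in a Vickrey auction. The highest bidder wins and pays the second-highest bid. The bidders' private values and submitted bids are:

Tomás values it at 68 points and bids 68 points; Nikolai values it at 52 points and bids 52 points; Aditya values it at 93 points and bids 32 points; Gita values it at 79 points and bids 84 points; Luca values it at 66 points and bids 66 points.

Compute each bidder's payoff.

Payoffs: Tomás 0 points, Nikolai 0 points, Aditya 0 points, Gita 11 points, Luca 0 points.

Ranking the bids: Gita 84 points, then Tomás 68 points, then Luca 66 points, then Nikolai 52 points, then Aditya 32 points.
Gita has the top bid and wins; the price is the second-highest bid, 68 points.
Gita's payoff = 79 points − 68 points = 11 points. All other bidders lose, so their payoff is 0.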